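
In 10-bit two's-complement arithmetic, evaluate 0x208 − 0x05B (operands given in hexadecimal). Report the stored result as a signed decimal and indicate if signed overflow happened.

429; overflow

0x208 = 1000001000 = -504 (signed)
0x05B = 0001011011 = 91 (signed)
Subtract via negate-and-add: invert 0001011011 + 1 = 1110100101 (i.e. -91).
  1000001000
+ 1110100101
= 0110101101  (discard carry-out 1)
Result 0110101101: MSB = 0 → value 429.
Both addends (after negating the subtrahend) are negative but the stored result is non-negative: signed overflow. The true value -504 − 91 = -595 lies outside [-512, 511].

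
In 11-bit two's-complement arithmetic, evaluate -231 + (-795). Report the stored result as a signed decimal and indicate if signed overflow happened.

-231 → 11100011001
-795 → 10011100101
  11100011001
+ 10011100101
= 01111111110  (discard carry-out 1)
Result 01111111110: MSB = 0 → value 1022.
Both addends are negative but the stored result is non-negative: signed overflow. The true value -231 + (-795) = -1026 lies outside [-1024, 1023].

1022; overflow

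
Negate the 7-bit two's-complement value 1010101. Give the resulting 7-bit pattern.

Invert: 0101010. Add 1: 0101011.

0101011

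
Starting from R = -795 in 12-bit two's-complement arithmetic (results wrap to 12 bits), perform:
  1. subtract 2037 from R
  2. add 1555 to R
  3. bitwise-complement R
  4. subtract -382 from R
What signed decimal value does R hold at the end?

1658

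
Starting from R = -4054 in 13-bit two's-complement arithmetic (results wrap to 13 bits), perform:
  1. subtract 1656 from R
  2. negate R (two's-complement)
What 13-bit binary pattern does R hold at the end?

Start: R = -4054 = 1000000101010.
R = -4054 − 1656 = -5710; wraps to 2482 = 0100110110010
R = −(2482) = -2482 = 1011001001110

1011001001110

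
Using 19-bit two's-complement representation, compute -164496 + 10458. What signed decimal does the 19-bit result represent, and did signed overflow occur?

-164496 → 1010111110101110000
10458 → 0000010100011011010
  1010111110101110000
+ 0000010100011011010
= 1011010011001001010
Result 1011010011001001010: MSB = 1 → 370250 − 524288 = -154038.
Addends have opposite signs, so signed overflow cannot occur.

-154038; no overflow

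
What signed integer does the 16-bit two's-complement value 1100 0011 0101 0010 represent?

-15534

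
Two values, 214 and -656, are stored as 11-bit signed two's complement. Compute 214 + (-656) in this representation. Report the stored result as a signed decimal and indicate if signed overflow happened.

214 → 00011010110
-656 → 10101110000
  00011010110
+ 10101110000
= 11001000110
Result 11001000110: MSB = 1 → 1606 − 2048 = -442.
Addends have opposite signs, so signed overflow cannot occur.

-442; no overflow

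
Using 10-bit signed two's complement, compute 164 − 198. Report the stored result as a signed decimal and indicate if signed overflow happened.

-34; no overflow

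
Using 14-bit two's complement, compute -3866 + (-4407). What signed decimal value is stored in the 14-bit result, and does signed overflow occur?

-3866 → 11000011100110
-4407 → 10111011001001
  11000011100110
+ 10111011001001
= 01111110101111  (discard carry-out 1)
Result 01111110101111: MSB = 0 → value 8111.
Both addends are negative but the stored result is non-negative: signed overflow. The true value -3866 + (-4407) = -8273 lies outside [-8192, 8191].

8111; overflow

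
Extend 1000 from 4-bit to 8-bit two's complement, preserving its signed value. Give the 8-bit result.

MSB of 1000 is 1; replicate it into the new high bits.
1111|1000 → 11111000 (still -8).

11111000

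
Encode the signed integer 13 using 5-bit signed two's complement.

13 is non-negative, so write it directly in 5 bits: 01101.

01101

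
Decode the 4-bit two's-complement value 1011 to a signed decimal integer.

-5

MSB is 1, so the value is negative.
Invert: 0100. Add 1: 0101 = 5. So the value is −5.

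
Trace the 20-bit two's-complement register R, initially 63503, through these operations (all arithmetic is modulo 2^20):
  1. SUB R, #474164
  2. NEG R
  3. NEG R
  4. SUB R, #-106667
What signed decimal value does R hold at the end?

-303994

Start: R = 63503 = 00001111100000001111.
R = 63503 − 474164 = -410661 = 10011011101111011011
R = −(-410661) = 410661 = 01100100010000100101
R = −(410661) = -410661 = 10011011101111011011
R = -410661 − (-106667) = -303994 = 10110101110010000110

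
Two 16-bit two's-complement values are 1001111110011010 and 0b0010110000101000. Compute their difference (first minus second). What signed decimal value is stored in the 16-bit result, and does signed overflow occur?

29554; overflow

1001111110011010 = -24678 (signed)
0b0010110000101000 → 0010110000101000 = 11304 (signed)
Subtract via negate-and-add: invert 0010110000101000 + 1 = 1101001111011000 (i.e. -11304).
  1001111110011010
+ 1101001111011000
= 0111001101110010  (discard carry-out 1)
Result 0111001101110010: MSB = 0 → value 29554.
Both addends (after negating the subtrahend) are negative but the stored result is non-negative: signed overflow. The true value -24678 − 11304 = -35982 lies outside [-32768, 32767].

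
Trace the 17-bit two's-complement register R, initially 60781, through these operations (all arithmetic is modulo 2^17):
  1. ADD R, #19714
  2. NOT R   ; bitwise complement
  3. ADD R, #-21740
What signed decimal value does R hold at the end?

28836

Start: R = 60781 = 01110110101101101.
R = 60781 + 19714 = 80495; wraps to -50577 = 10011101001101111
R = NOT 10011101001101111 = 01100010110010000 = 50576
R = 50576 + (-21740) = 28836 = 00111000010100100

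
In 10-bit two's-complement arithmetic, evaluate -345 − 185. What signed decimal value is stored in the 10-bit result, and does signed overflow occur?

494; overflow

-345 → 1010100111
185 → 0010111001
Subtract via negate-and-add: invert 0010111001 + 1 = 1101000111 (i.e. -185).
  1010100111
+ 1101000111
= 0111101110  (discard carry-out 1)
Result 0111101110: MSB = 0 → value 494.
Both addends (after negating the subtrahend) are negative but the stored result is non-negative: signed overflow. The true value -345 − 185 = -530 lies outside [-512, 511].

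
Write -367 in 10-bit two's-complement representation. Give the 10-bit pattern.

1010010001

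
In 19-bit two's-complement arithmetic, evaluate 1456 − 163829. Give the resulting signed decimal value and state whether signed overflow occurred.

-162373; no overflow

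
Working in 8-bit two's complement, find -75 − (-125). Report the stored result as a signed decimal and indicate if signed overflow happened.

-75 → 10110101
-125 → 10000011
Subtract via negate-and-add: invert 10000011 + 1 = 01111101 (i.e. 125).
  10110101
+ 01111101
= 00110010  (discard carry-out 1)
Result 00110010: MSB = 0 → value 50.
Addends (after negating the subtrahend) have opposite signs, so signed overflow cannot occur.

50; no overflow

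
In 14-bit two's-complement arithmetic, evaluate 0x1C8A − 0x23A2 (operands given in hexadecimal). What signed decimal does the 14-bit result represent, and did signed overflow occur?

-1816; overflow

0x1C8A = 01110010001010 = 7306 (signed)
0x23A2 = 10001110100010 = -7262 (signed)
Subtract via negate-and-add: invert 10001110100010 + 1 = 01110001011110 (i.e. 7262).
  01110010001010
+ 01110001011110
= 11100011101000
Result 11100011101000: MSB = 1 → 14568 − 16384 = -1816.
Both addends (after negating the subtrahend) are non-negative but the stored result is negative: signed overflow. The true value 7306 − (-7262) = 14568 lies outside [-8192, 8191].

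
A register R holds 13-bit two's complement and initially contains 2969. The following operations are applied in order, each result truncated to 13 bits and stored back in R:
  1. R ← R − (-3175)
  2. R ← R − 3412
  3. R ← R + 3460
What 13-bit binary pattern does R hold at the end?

1100000110000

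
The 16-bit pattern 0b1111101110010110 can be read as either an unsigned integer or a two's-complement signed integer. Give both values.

Unsigned: 1111101110010110 = 64406.
Signed: MSB=1 → 64406 − 65536 = -1130.

unsigned = 64406, signed = -1130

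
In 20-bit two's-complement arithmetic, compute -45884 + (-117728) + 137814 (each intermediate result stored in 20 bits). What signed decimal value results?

-45884 + (-117728) = -163612 (11011000000011100100)
-163612 + 137814 = -25798 (11111001101100111010)

-25798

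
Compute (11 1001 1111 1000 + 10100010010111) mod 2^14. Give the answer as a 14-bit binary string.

  11100111111000
+ 10100010010111
= 10001010001111  (discard carry-out 1)

10001010001111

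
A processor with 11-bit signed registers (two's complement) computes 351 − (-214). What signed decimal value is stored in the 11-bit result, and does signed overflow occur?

565; no overflow

351 → 00101011111
-214 → 11100101010
Subtract via negate-and-add: invert 11100101010 + 1 = 00011010110 (i.e. 214).
  00101011111
+ 00011010110
= 01000110101
Result 01000110101: MSB = 0 → value 565.
Both addends (after negating the subtrahend) are non-negative and so is the stored result: no signed overflow.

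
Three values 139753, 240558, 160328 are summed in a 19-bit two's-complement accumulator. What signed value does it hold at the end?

16351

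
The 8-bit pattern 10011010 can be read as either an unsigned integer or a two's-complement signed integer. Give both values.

Unsigned: 10011010 = 154.
Signed: MSB=1 → 154 − 256 = -102.

unsigned = 154, signed = -102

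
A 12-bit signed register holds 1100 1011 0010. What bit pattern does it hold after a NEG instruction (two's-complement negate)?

001101001110

Invert: 001101001101. Add 1: 001101001110.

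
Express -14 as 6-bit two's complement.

110010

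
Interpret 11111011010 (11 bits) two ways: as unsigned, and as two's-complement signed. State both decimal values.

Unsigned: 11111011010 = 2010.
Signed: MSB=1 → 2010 − 2048 = -38.

unsigned = 2010, signed = -38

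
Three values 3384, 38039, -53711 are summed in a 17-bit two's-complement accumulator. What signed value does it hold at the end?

-12288

3384 + 38039 = 41423 (01010000111001111)
41423 + (-53711) = -12288 (11101000000000000)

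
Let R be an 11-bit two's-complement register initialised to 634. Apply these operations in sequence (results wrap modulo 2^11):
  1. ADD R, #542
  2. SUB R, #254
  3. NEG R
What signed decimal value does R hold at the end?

Start: R = 634 = 01001111010.
R = 634 + 542 = 1176; wraps to -872 = 10010011000
R = -872 − 254 = -1126; wraps to 922 = 01110011010
R = −(922) = -922 = 10001100110

-922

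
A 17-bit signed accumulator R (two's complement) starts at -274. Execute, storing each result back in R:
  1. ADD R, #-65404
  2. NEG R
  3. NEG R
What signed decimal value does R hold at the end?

Start: R = -274 = 11111111011101110.
R = -274 + (-65404) = -65678; wraps to 65394 = 01111111101110010
R = −(65394) = -65394 = 10000000010001110
R = −(-65394) = 65394 = 01111111101110010

65394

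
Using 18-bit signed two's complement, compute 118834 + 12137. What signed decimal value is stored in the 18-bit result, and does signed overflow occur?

118834 → 011101000000110010
12137 → 000010111101101001
  011101000000110010
+ 000010111101101001
= 011111111110011011
Result 011111111110011011: MSB = 0 → value 130971.
Both addends are non-negative and so is the stored result: no signed overflow.

130971; no overflow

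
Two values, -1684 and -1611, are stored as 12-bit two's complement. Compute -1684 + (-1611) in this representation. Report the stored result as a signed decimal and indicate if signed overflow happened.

-1684 → 100101101100
-1611 → 100110110101
  100101101100
+ 100110110101
= 001100100001  (discard carry-out 1)
Result 001100100001: MSB = 0 → value 801.
Both addends are negative but the stored result is non-negative: signed overflow. The true value -1684 + (-1611) = -3295 lies outside [-2048, 2047].

801; overflow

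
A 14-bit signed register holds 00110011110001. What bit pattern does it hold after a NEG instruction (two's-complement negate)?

Invert: 11001100001110. Add 1: 11001100001111.
Check: 00110011110001 = 3313, 11001100001111 = -3313.

11001100001111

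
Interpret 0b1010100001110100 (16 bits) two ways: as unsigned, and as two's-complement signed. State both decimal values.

Unsigned: 1010100001110100 = 43124.
Signed: MSB=1 → 43124 − 65536 = -22412.

unsigned = 43124, signed = -22412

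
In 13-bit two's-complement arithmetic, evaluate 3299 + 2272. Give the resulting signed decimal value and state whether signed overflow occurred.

3299 → 0110011100011
2272 → 0100011100000
  0110011100011
+ 0100011100000
= 1010111000011
Result 1010111000011: MSB = 1 → 5571 − 8192 = -2621.
Both addends are non-negative but the stored result is negative: signed overflow. The true value 3299 + 2272 = 5571 lies outside [-4096, 4095].

-2621; overflow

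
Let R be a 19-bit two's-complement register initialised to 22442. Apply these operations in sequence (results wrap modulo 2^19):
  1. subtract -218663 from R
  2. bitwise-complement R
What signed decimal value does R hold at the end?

-241106

Start: R = 22442 = 0000101011110101010.
R = 22442 − (-218663) = 241105 = 0111010110111010001
R = NOT 0111010110111010001 = 1000101001000101110 = -241106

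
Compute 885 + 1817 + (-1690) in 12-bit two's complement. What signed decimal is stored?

885 + 1817 = 2702 → wraps to -1394 (101010001110)
-1394 + (-1690) = -3084 → wraps to 1012 (001111110100)

1012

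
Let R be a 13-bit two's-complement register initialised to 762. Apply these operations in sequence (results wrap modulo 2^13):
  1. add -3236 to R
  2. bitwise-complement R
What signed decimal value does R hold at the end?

2473

Start: R = 762 = 0001011111010.
R = 762 + (-3236) = -2474 = 1011001010110
R = NOT 1011001010110 = 0100110101001 = 2473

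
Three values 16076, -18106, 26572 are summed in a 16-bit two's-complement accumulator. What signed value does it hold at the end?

16076 + (-18106) = -2030 (1111100000010010)
-2030 + 26572 = 24542 (0101111111011110)

24542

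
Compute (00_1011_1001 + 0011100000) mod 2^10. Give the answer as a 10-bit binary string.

0110011001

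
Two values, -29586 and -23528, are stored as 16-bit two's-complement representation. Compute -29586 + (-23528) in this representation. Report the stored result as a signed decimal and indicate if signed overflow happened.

-29586 → 1000110001101110
-23528 → 1010010000011000
  1000110001101110
+ 1010010000011000
= 0011000010000110  (discard carry-out 1)
Result 0011000010000110: MSB = 0 → value 12422.
Both addends are negative but the stored result is non-negative: signed overflow. The true value -29586 + (-23528) = -53114 lies outside [-32768, 32767].

12422; overflow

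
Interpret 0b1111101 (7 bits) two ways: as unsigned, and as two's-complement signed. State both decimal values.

Unsigned: 1111101 = 125.
Signed: MSB=1 → 125 − 128 = -3.

unsigned = 125, signed = -3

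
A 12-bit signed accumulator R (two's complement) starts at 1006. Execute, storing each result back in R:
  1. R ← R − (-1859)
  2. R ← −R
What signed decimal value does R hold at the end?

1231

Start: R = 1006 = 001111101110.
R = 1006 − (-1859) = 2865; wraps to -1231 = 101100110001
R = −(-1231) = 1231 = 010011001111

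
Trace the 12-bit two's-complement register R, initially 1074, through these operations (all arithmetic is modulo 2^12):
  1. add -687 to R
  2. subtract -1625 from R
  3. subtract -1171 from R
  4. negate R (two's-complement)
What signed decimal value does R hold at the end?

Start: R = 1074 = 010000110010.
R = 1074 + (-687) = 387 = 000110000011
R = 387 − (-1625) = 2012 = 011111011100
R = 2012 − (-1171) = 3183; wraps to -913 = 110001101111
R = −(-913) = 913 = 001110010001

913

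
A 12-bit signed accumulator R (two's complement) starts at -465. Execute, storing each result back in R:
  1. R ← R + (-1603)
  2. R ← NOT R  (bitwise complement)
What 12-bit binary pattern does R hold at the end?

Start: R = -465 = 111000101111.
R = -465 + (-1603) = -2068; wraps to 2028 = 011111101100
R = NOT 011111101100 = 100000010011 = -2029

100000010011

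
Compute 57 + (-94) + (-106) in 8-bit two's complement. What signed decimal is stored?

113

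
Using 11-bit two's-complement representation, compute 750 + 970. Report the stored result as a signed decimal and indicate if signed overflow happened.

-328; overflow

750 → 01011101110
970 → 01111001010
  01011101110
+ 01111001010
= 11010111000
Result 11010111000: MSB = 1 → 1720 − 2048 = -328.
Both addends are non-negative but the stored result is negative: signed overflow. The true value 750 + 970 = 1720 lies outside [-1024, 1023].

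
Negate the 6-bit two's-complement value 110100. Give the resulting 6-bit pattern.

001100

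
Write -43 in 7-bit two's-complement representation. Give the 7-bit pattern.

|-43| = 43 = 0101011 in 7 bits.
Invert the bits: 1010100. Add 1: 1010101.
Check: 1010101 reads as 85 − 128 = -43.

1010101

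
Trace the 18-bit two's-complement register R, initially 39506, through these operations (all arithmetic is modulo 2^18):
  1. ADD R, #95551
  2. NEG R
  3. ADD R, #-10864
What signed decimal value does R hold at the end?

Start: R = 39506 = 001001101001010010.
R = 39506 + 95551 = 135057; wraps to -127087 = 100000111110010001
R = −(-127087) = 127087 = 011111000001101111
R = 127087 + (-10864) = 116223 = 011100010111111111

116223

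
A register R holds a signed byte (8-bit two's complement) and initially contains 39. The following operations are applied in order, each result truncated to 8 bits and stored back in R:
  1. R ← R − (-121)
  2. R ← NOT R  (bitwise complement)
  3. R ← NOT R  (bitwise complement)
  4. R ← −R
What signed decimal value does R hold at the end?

Start: R = 39 = 00100111.
R = 39 − (-121) = 160; wraps to -96 = 10100000
R = NOT 10100000 = 01011111 = 95
R = NOT 01011111 = 10100000 = -96
R = −(-96) = 96 = 01100000

96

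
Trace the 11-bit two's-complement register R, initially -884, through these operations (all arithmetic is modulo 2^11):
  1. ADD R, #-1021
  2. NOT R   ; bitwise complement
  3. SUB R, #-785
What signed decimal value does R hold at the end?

641

Start: R = -884 = 10010001100.
R = -884 + (-1021) = -1905; wraps to 143 = 00010001111
R = NOT 00010001111 = 11101110000 = -144
R = -144 − (-785) = 641 = 01010000001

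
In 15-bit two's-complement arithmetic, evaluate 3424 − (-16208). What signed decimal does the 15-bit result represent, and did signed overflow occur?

3424 → 000110101100000
-16208 → 100000010110000
Subtract via negate-and-add: invert 100000010110000 + 1 = 011111101010000 (i.e. 16208).
  000110101100000
+ 011111101010000
= 100110010110000
Result 100110010110000: MSB = 1 → 19632 − 32768 = -13136.
Both addends (after negating the subtrahend) are non-negative but the stored result is negative: signed overflow. The true value 3424 − (-16208) = 19632 lies outside [-16384, 16383].

-13136; overflow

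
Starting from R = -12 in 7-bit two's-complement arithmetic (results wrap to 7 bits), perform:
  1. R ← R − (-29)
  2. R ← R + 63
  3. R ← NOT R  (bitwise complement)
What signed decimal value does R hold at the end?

Start: R = -12 = 1110100.
R = -12 − (-29) = 17 = 0010001
R = 17 + 63 = 80; wraps to -48 = 1010000
R = NOT 1010000 = 0101111 = 47

47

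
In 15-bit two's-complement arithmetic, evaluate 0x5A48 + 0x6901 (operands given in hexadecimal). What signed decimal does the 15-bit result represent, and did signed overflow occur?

-15543; no overflow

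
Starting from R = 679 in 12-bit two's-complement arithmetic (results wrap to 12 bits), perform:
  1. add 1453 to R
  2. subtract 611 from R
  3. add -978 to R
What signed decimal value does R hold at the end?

Start: R = 679 = 001010100111.
R = 679 + 1453 = 2132; wraps to -1964 = 100001010100
R = -1964 − 611 = -2575; wraps to 1521 = 010111110001
R = 1521 + (-978) = 543 = 001000011111

543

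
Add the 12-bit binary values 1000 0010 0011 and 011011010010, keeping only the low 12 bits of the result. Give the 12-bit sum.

  100000100011
+ 011011010010
= 111011110101

111011110101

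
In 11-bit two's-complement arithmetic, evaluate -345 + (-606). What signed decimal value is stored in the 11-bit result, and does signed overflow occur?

-951; no overflow

-345 → 11010100111
-606 → 10110100010
  11010100111
+ 10110100010
= 10001001001  (discard carry-out 1)
Result 10001001001: MSB = 1 → 1097 − 2048 = -951.
Both addends are negative and so is the stored result: no signed overflow.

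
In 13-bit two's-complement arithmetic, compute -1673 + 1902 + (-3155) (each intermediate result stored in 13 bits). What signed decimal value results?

-1673 + 1902 = 229 (0000011100101)
229 + (-3155) = -2926 (1010010010010)

-2926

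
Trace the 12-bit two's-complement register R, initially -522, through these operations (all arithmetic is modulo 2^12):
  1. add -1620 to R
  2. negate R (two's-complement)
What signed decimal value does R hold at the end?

-1954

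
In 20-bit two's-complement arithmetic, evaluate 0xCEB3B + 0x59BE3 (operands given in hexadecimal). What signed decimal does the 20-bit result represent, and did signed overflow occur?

165662; no overflow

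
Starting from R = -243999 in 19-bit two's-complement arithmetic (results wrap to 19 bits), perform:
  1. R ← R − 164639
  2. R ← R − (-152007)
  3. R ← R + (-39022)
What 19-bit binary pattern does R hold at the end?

Start: R = -243999 = 1000100011011100001.
R = -243999 − 164639 = -408638; wraps to 115650 = 0011100001111000010
R = 115650 − (-152007) = 267657; wraps to -256631 = 1000001010110001001
R = -256631 + (-39022) = -295653; wraps to 228635 = 0110111110100011011

0110111110100011011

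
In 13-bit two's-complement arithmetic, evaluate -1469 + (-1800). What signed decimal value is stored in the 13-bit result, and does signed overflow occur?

-3269; no overflow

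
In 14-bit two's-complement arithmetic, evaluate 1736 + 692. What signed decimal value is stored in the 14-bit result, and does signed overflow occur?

1736 → 00011011001000
692 → 00001010110100
  00011011001000
+ 00001010110100
= 00100101111100
Result 00100101111100: MSB = 0 → value 2428.
Both addends are non-negative and so is the stored result: no signed overflow.

2428; no overflow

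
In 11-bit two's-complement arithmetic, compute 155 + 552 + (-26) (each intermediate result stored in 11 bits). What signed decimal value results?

681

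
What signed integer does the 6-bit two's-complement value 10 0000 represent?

-32

MSB is 1, so the value is negative.
Invert: 011111. Add 1: 100000 = 32. So the value is −32.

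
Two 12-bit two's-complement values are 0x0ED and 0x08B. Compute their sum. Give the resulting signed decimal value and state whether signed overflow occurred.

0x0ED = 000011101101 = 237 (signed)
0x08B = 000010001011 = 139 (signed)
  000011101101
+ 000010001011
= 000101111000
Result 000101111000: MSB = 0 → value 376.
Both addends are non-negative and so is the stored result: no signed overflow.

376; no overflow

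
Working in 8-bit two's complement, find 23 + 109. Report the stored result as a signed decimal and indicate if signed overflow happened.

-124; overflow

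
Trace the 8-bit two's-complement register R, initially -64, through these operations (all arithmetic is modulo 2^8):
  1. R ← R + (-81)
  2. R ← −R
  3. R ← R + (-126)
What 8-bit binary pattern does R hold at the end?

00010011

Start: R = -64 = 11000000.
R = -64 + (-81) = -145; wraps to 111 = 01101111
R = −(111) = -111 = 10010001
R = -111 + (-126) = -237; wraps to 19 = 00010011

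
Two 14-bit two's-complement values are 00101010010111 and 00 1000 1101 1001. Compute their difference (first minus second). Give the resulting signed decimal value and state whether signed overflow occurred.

446; no overflow

00101010010111 = 2711 (signed)
00 1000 1101 1001 → 00100011011001 = 2265 (signed)
Subtract via negate-and-add: invert 00100011011001 + 1 = 11011100100111 (i.e. -2265).
  00101010010111
+ 11011100100111
= 00000110111110  (discard carry-out 1)
Result 00000110111110: MSB = 0 → value 446.
Addends (after negating the subtrahend) have opposite signs, so signed overflow cannot occur.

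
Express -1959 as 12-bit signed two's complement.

100001011001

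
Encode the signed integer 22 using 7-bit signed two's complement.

0010110

22 is non-negative, so write it directly in 7 bits: 0010110.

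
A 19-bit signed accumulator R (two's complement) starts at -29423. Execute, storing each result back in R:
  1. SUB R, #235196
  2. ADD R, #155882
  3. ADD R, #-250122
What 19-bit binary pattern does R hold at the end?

0101000011000110101

Start: R = -29423 = 1111000110100010001.
R = -29423 − 235196 = -264619; wraps to 259669 = 0111111011001010101
R = 259669 + 155882 = 415551; wraps to -108737 = 1100101011100111111
R = -108737 + (-250122) = -358859; wraps to 165429 = 0101000011000110101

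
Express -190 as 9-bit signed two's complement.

101000010

|-190| = 190 = 010111110 in 9 bits.
Invert the bits: 101000001. Add 1: 101000010.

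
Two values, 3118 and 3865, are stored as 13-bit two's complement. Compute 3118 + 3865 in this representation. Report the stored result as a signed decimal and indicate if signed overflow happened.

3118 → 0110000101110
3865 → 0111100011001
  0110000101110
+ 0111100011001
= 1101101000111
Result 1101101000111: MSB = 1 → 6983 − 8192 = -1209.
Both addends are non-negative but the stored result is negative: signed overflow. The true value 3118 + 3865 = 6983 lies outside [-4096, 4095].

-1209; overflow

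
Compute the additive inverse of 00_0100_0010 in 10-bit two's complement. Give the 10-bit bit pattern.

Invert: 1110111101. Add 1: 1110111110.
Check: 0001000010 = 66, 1110111110 = -66.

1110111110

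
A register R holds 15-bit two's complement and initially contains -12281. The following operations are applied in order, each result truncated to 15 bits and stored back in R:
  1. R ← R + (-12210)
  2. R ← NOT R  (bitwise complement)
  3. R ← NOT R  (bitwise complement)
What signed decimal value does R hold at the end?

Start: R = -12281 = 101000000000111.
R = -12281 + (-12210) = -24491; wraps to 8277 = 010000001010101
R = NOT 010000001010101 = 101111110101010 = -8278
R = NOT 101111110101010 = 010000001010101 = 8277

8277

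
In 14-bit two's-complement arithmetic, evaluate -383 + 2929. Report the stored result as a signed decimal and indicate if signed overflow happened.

-383 → 11111010000001
2929 → 00101101110001
  11111010000001
+ 00101101110001
= 00100111110010  (discard carry-out 1)
Result 00100111110010: MSB = 0 → value 2546.
Addends have opposite signs, so signed overflow cannot occur.

2546; no overflow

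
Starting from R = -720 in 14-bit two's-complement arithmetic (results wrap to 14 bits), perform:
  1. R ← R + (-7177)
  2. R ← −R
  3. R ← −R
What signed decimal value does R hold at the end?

-7897

Start: R = -720 = 11110100110000.
R = -720 + (-7177) = -7897 = 10000100100111
R = −(-7897) = 7897 = 01111011011001
R = −(7897) = -7897 = 10000100100111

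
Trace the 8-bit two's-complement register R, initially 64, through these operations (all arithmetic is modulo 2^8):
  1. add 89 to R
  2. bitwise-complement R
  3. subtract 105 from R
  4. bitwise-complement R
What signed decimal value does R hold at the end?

2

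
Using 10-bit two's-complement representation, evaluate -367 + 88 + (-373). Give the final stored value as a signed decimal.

372

-367 + 88 = -279 (1011101001)
-279 + (-373) = -652 → wraps to 372 (0101110100)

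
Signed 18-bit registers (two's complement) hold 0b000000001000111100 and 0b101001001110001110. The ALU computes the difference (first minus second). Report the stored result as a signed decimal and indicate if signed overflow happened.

0b000000001000111100 → 000000001000111100 = 572 (signed)
0b101001001110001110 → 101001001110001110 = -93298 (signed)
Subtract via negate-and-add: invert 101001001110001110 + 1 = 010110110001110010 (i.e. 93298).
  000000001000111100
+ 010110110001110010
= 010110111010101110
Result 010110111010101110: MSB = 0 → value 93870.
Both addends (after negating the subtrahend) are non-negative and so is the stored result: no signed overflow.

93870; no overflow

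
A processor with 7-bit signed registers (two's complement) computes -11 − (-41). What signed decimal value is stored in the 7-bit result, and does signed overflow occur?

30; no overflow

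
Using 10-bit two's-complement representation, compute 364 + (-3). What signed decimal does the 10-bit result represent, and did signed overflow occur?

361; no overflow

364 → 0101101100
-3 → 1111111101
  0101101100
+ 1111111101
= 0101101001  (discard carry-out 1)
Result 0101101001: MSB = 0 → value 361.
Addends have opposite signs, so signed overflow cannot occur.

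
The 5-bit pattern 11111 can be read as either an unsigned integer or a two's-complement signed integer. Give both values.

unsigned = 31, signed = -1

Unsigned: 11111 = 31.
Signed: MSB=1 → 31 − 32 = -1.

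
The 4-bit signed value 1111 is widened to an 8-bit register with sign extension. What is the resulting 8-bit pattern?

11111111

MSB of 1111 is 1; replicate it into the new high bits.
1111|1111 → 11111111 (still -1).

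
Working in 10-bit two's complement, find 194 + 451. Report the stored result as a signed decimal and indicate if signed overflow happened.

-379; overflow

194 → 0011000010
451 → 0111000011
  0011000010
+ 0111000011
= 1010000101
Result 1010000101: MSB = 1 → 645 − 1024 = -379.
Both addends are non-negative but the stored result is negative: signed overflow. The true value 194 + 451 = 645 lies outside [-512, 511].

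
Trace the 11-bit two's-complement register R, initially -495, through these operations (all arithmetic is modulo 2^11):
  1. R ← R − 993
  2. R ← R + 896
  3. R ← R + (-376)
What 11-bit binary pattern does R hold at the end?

10000111000

Start: R = -495 = 11000010001.
R = -495 − 993 = -1488; wraps to 560 = 01000110000
R = 560 + 896 = 1456; wraps to -592 = 10110110000
R = -592 + (-376) = -968 = 10000111000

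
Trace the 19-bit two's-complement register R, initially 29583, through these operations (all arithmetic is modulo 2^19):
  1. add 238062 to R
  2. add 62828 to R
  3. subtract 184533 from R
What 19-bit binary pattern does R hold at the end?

0100011101000010100

Start: R = 29583 = 0000111001110001111.
R = 29583 + 238062 = 267645; wraps to -256643 = 1000001010101111101
R = -256643 + 62828 = -193815 = 1010000101011101001
R = -193815 − 184533 = -378348; wraps to 145940 = 0100011101000010100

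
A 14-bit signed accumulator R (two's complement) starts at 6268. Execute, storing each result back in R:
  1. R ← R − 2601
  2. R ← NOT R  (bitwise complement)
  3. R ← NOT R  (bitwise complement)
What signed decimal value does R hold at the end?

Start: R = 6268 = 01100001111100.
R = 6268 − 2601 = 3667 = 00111001010011
R = NOT 00111001010011 = 11000110101100 = -3668
R = NOT 11000110101100 = 00111001010011 = 3667

3667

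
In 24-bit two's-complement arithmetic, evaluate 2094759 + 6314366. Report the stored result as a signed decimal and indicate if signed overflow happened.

-8368091; overflow

2094759 → 000111111111011010100111
6314366 → 011000000101100101111110
  000111111111011010100111
+ 011000000101100101111110
= 100000000101000000100101
Result 100000000101000000100101: MSB = 1 → 8409125 − 16777216 = -8368091.
Both addends are non-negative but the stored result is negative: signed overflow. The true value 2094759 + 6314366 = 8409125 lies outside [-8388608, 8388607].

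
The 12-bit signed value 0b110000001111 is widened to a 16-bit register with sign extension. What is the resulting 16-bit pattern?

1111110000001111

MSB of 110000001111 is 1; replicate it into the new high bits.
1111|110000001111 → 1111110000001111 (still -1009).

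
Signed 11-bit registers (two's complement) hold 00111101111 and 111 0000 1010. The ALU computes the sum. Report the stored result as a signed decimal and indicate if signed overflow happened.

00111101111 = 495 (signed)
111 0000 1010 → 11100001010 = -246 (signed)
  00111101111
+ 11100001010
= 00011111001  (discard carry-out 1)
Result 00011111001: MSB = 0 → value 249.
Addends have opposite signs, so signed overflow cannot occur.

249; no overflow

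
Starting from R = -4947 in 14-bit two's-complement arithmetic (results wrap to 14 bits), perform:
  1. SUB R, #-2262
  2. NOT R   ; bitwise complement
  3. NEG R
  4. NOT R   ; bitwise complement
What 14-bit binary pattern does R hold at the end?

00101001111011

Start: R = -4947 = 10110010101101.
R = -4947 − (-2262) = -2685 = 11010110000011
R = NOT 11010110000011 = 00101001111100 = 2684
R = −(2684) = -2684 = 11010110000100
R = NOT 11010110000100 = 00101001111011 = 2683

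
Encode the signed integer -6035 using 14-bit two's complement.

10100001101101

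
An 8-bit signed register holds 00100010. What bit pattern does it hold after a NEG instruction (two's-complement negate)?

Invert: 11011101. Add 1: 11011110.
Check: 00100010 = 34, 11011110 = -34.

11011110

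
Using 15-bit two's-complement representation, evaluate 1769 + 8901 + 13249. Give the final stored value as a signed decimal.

1769 + 8901 = 10670 (010100110101110)
10670 + 13249 = 23919 → wraps to -8849 (101110101101111)

-8849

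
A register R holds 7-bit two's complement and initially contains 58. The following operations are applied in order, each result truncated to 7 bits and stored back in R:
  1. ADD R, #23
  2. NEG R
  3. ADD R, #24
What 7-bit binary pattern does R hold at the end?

1000111

Start: R = 58 = 0111010.
R = 58 + 23 = 81; wraps to -47 = 1010001
R = −(-47) = 47 = 0101111
R = 47 + 24 = 71; wraps to -57 = 1000111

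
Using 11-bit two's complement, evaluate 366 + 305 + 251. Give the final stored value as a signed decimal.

922

366 + 305 = 671 (01010011111)
671 + 251 = 922 (01110011010)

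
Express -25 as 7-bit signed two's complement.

1100111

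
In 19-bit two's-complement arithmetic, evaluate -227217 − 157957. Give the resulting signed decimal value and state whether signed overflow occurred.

-227217 → 1001000100001101111
157957 → 0100110100100000101
Subtract via negate-and-add: invert 0100110100100000101 + 1 = 1011001011011111011 (i.e. -157957).
  1001000100001101111
+ 1011001011011111011
= 0100001111101101010  (discard carry-out 1)
Result 0100001111101101010: MSB = 0 → value 139114.
Both addends (after negating the subtrahend) are negative but the stored result is non-negative: signed overflow. The true value -227217 − 157957 = -385174 lies outside [-262144, 262143].

139114; overflow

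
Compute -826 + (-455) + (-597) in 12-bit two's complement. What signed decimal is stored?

-1878

-826 + (-455) = -1281 (101011111111)
-1281 + (-597) = -1878 (100010101010)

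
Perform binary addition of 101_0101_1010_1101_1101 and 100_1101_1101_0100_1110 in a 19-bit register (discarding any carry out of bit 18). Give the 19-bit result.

0100011100000101011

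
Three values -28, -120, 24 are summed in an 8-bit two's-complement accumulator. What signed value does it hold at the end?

-124

-28 + (-120) = -148 → wraps to 108 (01101100)
108 + 24 = 132 → wraps to -124 (10000100)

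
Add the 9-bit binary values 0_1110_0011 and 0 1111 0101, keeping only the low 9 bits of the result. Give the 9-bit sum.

111011000

  011100011
+ 011110101
= 111011000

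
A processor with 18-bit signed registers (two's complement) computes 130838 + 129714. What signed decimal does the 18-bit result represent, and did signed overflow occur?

-1592; overflow

130838 → 011111111100010110
129714 → 011111101010110010
  011111111100010110
+ 011111101010110010
= 111111100111001000
Result 111111100111001000: MSB = 1 → 260552 − 262144 = -1592.
Both addends are non-negative but the stored result is negative: signed overflow. The true value 130838 + 129714 = 260552 lies outside [-131072, 131071].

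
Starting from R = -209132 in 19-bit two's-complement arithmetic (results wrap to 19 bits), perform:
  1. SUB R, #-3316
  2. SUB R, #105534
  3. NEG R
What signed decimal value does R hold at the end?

Start: R = -209132 = 1001100111100010100.
R = -209132 − (-3316) = -205816 = 1001101110000001000
R = -205816 − 105534 = -311350; wraps to 212938 = 0110011111111001010
R = −(212938) = -212938 = 1001100000000110110

-212938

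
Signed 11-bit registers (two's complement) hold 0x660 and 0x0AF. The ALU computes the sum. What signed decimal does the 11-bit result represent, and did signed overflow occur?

-241; no overflow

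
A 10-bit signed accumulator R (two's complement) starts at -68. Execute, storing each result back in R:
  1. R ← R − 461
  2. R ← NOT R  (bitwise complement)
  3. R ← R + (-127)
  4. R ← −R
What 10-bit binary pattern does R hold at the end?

Start: R = -68 = 1110111100.
R = -68 − 461 = -529; wraps to 495 = 0111101111
R = NOT 0111101111 = 1000010000 = -496
R = -496 + (-127) = -623; wraps to 401 = 0110010001
R = −(401) = -401 = 1001101111

1001101111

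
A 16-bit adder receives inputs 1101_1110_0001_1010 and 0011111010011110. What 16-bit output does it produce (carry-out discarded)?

0001110010111000

  1101111000011010
+ 0011111010011110
= 0001110010111000  (discard carry-out 1)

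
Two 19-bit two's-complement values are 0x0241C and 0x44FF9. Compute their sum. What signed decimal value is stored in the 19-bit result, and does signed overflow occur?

-232427; no overflow

0x0241C = 0000010010000011100 = 9244 (signed)
0x44FF9 = 1000100111111111001 = -241671 (signed)
  0000010010000011100
+ 1000100111111111001
= 1000111010000010101
Result 1000111010000010101: MSB = 1 → 291861 − 524288 = -232427.
Addends have opposite signs, so signed overflow cannot occur.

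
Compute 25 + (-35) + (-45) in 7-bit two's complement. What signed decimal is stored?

-55

25 + (-35) = -10 (1110110)
-10 + (-45) = -55 (1001001)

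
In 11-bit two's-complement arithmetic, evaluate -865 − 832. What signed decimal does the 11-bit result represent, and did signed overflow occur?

-865 → 10010011111
832 → 01101000000
Subtract via negate-and-add: invert 01101000000 + 1 = 10011000000 (i.e. -832).
  10010011111
+ 10011000000
= 00101011111  (discard carry-out 1)
Result 00101011111: MSB = 0 → value 351.
Both addends (after negating the subtrahend) are negative but the stored result is non-negative: signed overflow. The true value -865 − 832 = -1697 lies outside [-1024, 1023].

351; overflow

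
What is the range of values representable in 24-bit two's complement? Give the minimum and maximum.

min = -8388608, max = 8388607

Minimum: −2^23 = -8388608.
Maximum: 2^23 − 1 = 8388607.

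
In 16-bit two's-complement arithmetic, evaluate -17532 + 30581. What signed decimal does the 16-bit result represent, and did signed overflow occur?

-17532 → 1011101110000100
30581 → 0111011101110101
  1011101110000100
+ 0111011101110101
= 0011001011111001  (discard carry-out 1)
Result 0011001011111001: MSB = 0 → value 13049.
Addends have opposite signs, so signed overflow cannot occur.

13049; no overflow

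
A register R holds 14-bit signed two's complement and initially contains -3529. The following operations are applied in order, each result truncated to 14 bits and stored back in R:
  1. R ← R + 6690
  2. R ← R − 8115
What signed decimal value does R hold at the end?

Start: R = -3529 = 11001000110111.
R = -3529 + 6690 = 3161 = 00110001011001
R = 3161 − 8115 = -4954 = 10110010100110

-4954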